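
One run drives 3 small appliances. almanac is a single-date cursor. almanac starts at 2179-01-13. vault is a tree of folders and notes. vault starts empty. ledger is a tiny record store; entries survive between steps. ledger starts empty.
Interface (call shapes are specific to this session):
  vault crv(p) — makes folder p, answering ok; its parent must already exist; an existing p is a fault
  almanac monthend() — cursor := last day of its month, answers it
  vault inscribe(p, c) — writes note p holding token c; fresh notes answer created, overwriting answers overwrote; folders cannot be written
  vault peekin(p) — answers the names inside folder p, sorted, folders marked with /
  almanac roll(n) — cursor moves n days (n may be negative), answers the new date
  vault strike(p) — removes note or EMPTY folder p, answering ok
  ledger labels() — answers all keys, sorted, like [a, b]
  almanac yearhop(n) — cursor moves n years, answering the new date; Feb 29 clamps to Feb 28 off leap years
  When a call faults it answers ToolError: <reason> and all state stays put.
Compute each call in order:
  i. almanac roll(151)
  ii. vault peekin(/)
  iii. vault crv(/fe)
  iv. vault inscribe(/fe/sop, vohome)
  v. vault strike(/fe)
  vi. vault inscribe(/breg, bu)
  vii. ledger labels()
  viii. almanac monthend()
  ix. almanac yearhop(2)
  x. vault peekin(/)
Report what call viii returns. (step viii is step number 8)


Do: almanac roll[151]
See: 2179-06-13
Do: vault peekin[/]
See: []
Do: vault crv[/fe]
See: ok
Do: vault inscribe[/fe/sop; vohome]
See: created
Do: vault strike[/fe]
See: ToolError: not empty
Do: vault inscribe[/breg; bu]
See: created
Do: ledger labels[]
See: []
Do: almanac monthend[]
See: 2179-06-30
Do: almanac yearhop[2]
See: 2181-06-30
Do: vault peekin[/]
See: [breg, fe/]

Answer: 2179-06-30


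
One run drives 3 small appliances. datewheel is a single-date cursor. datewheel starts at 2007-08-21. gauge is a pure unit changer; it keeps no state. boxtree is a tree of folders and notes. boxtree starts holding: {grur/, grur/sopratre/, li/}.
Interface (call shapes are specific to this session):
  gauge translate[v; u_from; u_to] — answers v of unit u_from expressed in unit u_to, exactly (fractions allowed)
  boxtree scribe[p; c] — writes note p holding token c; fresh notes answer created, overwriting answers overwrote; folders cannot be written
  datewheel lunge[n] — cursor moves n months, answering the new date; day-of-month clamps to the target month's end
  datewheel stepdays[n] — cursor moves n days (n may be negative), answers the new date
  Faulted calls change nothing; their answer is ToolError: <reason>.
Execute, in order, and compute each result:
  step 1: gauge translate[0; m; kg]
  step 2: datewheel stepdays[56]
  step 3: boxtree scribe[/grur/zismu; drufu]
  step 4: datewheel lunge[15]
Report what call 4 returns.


Do: gauge translate[v: 0; u_from: m; u_to: kg]
See: ToolError: incompatible units
Do: datewheel stepdays[n: 56]
See: 2007-10-16
Do: boxtree scribe[p: /grur/zismu; c: drufu]
See: created
Do: datewheel lunge[n: 15]
See: 2009-01-16

Answer: 2009-01-16


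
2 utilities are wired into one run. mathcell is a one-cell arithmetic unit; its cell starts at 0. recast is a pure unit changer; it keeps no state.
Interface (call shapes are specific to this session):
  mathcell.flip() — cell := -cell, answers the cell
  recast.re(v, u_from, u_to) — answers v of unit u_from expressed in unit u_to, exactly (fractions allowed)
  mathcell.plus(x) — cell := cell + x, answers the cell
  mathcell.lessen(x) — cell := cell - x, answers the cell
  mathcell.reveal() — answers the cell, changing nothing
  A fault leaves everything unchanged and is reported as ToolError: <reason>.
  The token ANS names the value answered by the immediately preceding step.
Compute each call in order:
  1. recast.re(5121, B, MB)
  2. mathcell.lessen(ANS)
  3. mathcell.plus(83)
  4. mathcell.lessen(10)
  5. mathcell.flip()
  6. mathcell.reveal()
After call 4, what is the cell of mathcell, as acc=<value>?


Answer: acc=72994879/1000000

Derivation:
I use recast.re using v=5121, u_from=B, u_to=MB, → 5121/1000000.
I try mathcell.lessen using x=ANS, yielding -5121/1000000.
Next I call mathcell.plus using x=83, and get 82994879/1000000.
I use mathcell.lessen using x=10: 72994879/1000000.
Invoking mathcell.flip(), which returns -72994879/1000000.
Then mathcell.reveal, and get -72994879/1000000.


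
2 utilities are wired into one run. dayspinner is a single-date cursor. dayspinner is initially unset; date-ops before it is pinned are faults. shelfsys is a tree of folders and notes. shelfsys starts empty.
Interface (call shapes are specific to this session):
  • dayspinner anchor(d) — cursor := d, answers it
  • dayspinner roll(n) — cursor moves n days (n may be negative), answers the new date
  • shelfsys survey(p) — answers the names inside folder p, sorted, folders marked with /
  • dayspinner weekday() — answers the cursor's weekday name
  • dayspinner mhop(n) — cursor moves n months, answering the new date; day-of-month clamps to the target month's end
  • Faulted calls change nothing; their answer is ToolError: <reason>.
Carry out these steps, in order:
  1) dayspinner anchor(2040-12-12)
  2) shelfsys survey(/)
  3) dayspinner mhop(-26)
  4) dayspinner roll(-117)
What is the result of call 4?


Using dayspinner anchor(2040-12-12), → 2040-12-12.
I try shelfsys survey(/), yielding [].
Calling dayspinner mhop(-26), — result: 2038-10-12.
I run dayspinner roll(-117), and see 2038-06-17.

Answer: 2038-06-17


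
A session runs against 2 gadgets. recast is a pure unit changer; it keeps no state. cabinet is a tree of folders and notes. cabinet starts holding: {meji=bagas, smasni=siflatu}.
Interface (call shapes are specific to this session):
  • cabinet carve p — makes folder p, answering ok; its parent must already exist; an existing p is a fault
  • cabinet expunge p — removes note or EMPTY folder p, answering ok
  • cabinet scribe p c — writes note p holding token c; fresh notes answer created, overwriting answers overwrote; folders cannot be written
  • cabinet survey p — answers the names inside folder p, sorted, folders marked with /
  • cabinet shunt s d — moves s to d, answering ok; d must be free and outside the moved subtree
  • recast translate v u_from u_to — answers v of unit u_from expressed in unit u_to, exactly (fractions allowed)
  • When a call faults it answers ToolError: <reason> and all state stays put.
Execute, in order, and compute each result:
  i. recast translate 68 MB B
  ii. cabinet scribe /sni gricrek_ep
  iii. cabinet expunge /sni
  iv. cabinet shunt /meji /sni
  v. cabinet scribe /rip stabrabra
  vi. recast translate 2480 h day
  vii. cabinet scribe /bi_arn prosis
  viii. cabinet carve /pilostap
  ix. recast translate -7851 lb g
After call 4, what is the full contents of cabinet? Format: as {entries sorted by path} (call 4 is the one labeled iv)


Do: recast translate[v=68; u_from=MB; u_to=B]
See: 68000000
Do: cabinet scribe[p=/sni; c=gricrek_ep]
See: created
Do: cabinet expunge[p=/sni]
See: ok
Do: cabinet shunt[s=/meji; d=/sni]
See: ok
Do: cabinet scribe[p=/rip; c=stabrabra]
See: created
Do: recast translate[v=2480; u_from=h; u_to=day]
See: 310/3
Do: cabinet scribe[p=/bi_arn; c=prosis]
See: created
Do: cabinet carve[p=/pilostap]
See: ok
Do: recast translate[v=-7851; u_from=lb; u_to=g]
See: -356115369687/100000

Answer: {smasni=siflatu, sni=bagas}


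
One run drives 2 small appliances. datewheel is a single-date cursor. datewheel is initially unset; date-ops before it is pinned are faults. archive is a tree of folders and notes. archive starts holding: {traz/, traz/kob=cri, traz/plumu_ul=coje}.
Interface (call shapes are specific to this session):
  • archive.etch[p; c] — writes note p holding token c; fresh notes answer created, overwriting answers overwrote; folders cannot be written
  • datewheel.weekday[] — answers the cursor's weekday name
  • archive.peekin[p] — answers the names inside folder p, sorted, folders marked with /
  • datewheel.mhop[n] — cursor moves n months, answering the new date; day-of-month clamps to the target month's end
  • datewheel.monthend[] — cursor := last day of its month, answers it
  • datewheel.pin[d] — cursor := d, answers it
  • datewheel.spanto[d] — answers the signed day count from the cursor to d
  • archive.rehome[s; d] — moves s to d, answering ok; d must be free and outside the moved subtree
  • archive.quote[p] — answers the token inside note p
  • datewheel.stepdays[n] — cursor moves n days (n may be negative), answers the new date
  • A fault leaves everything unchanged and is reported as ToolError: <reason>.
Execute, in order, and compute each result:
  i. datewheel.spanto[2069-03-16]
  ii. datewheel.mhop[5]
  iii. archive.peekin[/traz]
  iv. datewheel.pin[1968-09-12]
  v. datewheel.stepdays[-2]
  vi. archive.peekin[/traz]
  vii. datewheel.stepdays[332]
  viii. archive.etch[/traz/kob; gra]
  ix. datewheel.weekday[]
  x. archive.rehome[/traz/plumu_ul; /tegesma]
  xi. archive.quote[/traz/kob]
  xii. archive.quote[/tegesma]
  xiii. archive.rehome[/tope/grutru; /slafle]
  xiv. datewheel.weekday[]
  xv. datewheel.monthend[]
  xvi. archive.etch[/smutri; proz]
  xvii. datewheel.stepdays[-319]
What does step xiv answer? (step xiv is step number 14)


$ spanto d=2069-03-16
:: ToolError: no date set
$ mhop n=5
:: ToolError: no date set
$ peekin p=/traz
:: [kob, plumu_ul]
$ pin d=1968-09-12
:: 1968-09-12
$ stepdays n=-2
:: 1968-09-10
$ peekin p=/traz
:: [kob, plumu_ul]
$ stepdays n=332
:: 1969-08-08
$ etch p=/traz/kob c=gra
:: overwrote
$ weekday
:: Friday
$ rehome s=/traz/plumu_ul d=/tegesma
:: ok
$ quote p=/traz/kob
:: gra
$ quote p=/tegesma
:: coje
$ rehome s=/tope/grutru d=/slafle
:: ToolError: not found
$ weekday
:: Friday
$ monthend
:: 1969-08-31
$ etch p=/smutri c=proz
:: created
$ stepdays n=-319
:: 1968-10-16

Answer: Friday


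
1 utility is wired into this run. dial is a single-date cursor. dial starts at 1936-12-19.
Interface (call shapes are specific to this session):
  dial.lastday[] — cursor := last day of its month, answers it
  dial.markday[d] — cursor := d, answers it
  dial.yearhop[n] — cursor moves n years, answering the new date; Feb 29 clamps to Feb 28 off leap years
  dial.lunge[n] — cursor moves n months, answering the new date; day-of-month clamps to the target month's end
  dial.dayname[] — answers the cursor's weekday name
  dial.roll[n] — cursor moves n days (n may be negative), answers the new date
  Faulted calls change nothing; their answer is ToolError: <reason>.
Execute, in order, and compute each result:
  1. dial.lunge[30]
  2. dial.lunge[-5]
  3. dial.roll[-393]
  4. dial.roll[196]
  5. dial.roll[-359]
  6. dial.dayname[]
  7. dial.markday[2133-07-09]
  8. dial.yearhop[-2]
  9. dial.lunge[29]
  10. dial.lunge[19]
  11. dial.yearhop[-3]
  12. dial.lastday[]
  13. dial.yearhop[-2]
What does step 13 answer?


Answer: 2130-07-31

Derivation:
I call dial.lunge(n=30), — result: 1939-06-19.
I invoke dial.lunge(n=-5), and see 1939-01-19.
I try dial.roll(n=-393), and see 1937-12-22.
Now I run dial.roll(n=196), and get 1938-07-06.
Calling dial.roll(n=-359), → 1937-07-12.
I invoke dial.dayname, yielding Monday.
I try dial.markday(d=2133-07-09), and observe 2133-07-09.
I invoke dial.yearhop(n=-2), which returns 2131-07-09.
I use dial.lunge(n=29), which returns 2133-12-09.
Next I call dial.lunge(n=19), and get 2135-07-09.
Then dial.yearhop(n=-3), and see 2132-07-09.
Then dial.lastday, yielding 2132-07-31.
I use dial.yearhop(n=-2), — result: 2130-07-31.


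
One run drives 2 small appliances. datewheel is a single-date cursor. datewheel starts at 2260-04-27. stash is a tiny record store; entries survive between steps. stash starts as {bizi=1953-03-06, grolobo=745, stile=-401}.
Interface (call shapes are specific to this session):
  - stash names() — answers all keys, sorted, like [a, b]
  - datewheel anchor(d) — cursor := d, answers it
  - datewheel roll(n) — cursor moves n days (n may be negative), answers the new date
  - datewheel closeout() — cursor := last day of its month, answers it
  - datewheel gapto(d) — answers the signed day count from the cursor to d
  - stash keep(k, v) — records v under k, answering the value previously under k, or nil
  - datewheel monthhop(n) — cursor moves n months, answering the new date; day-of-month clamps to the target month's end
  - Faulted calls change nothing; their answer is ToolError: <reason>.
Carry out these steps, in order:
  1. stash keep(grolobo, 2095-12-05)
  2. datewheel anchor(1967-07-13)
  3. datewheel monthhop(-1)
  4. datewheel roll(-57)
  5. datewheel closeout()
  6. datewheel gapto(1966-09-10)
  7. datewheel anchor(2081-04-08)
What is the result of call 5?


-- 1. stash keep(k='grolobo', v='2095-12-05') == 745
-- 2. datewheel anchor(d='1967-07-13') == 1967-07-13
-- 3. datewheel monthhop(n='-1') == 1967-06-13
-- 4. datewheel roll(n='-57') == 1967-04-17
-- 5. datewheel closeout() == 1967-04-30
-- 6. datewheel gapto(d='1966-09-10') == -232
-- 7. datewheel anchor(d='2081-04-08') == 2081-04-08

Answer: 1967-04-30


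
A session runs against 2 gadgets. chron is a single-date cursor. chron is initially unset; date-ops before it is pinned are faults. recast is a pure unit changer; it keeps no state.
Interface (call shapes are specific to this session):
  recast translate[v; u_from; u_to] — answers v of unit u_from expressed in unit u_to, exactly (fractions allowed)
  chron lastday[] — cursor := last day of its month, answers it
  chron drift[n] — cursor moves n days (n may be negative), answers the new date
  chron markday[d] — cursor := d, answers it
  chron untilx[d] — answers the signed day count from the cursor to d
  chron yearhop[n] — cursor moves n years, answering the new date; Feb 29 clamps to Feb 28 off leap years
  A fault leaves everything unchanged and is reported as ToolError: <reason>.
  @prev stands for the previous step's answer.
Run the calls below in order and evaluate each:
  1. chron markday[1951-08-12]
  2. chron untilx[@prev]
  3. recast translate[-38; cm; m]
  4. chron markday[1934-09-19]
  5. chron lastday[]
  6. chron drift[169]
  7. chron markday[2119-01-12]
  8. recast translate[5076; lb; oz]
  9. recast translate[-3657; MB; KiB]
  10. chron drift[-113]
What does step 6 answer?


Answer: 1935-03-18

Derivation:
>> chron markday(d='1951-08-12')
<< 1951-08-12
>> chron untilx(d='@prev')
<< 0
>> recast translate(v='-38', u_from='cm', u_to='m')
<< -19/50
>> chron markday(d='1934-09-19')
<< 1934-09-19
>> chron lastday()
<< 1934-09-30
>> chron drift(n='169')
<< 1935-03-18
>> chron markday(d='2119-01-12')
<< 2119-01-12
>> recast translate(v='5076', u_from='lb', u_to='oz')
<< 81216
>> recast translate(v='-3657', u_from='MB', u_to='KiB')
<< -57140625/16
>> chron drift(n='-113')
<< 2118-09-21


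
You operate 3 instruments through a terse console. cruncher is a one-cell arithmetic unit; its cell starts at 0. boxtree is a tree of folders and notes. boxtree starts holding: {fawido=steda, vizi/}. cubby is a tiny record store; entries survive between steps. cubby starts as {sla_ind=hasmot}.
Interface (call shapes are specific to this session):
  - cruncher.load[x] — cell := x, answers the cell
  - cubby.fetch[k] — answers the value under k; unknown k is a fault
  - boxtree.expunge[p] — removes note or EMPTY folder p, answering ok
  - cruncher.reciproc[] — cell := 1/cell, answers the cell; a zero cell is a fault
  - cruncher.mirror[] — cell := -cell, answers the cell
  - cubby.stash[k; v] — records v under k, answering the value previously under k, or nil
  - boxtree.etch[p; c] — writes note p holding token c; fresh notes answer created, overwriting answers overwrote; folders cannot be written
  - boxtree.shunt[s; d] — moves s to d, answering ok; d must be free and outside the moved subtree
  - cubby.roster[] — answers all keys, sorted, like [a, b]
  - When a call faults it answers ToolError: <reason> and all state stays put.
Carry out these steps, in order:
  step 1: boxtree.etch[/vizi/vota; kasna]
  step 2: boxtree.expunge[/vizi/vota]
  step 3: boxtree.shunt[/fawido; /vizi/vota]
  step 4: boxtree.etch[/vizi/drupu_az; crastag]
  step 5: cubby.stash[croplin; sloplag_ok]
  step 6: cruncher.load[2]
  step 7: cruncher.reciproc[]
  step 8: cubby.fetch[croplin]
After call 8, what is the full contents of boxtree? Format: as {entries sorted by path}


-> etch(p=/vizi/vota, c=kasna)
<- created
-> expunge(p=/vizi/vota)
<- ok
-> shunt(s=/fawido, d=/vizi/vota)
<- ok
-> etch(p=/vizi/drupu_az, c=crastag)
<- created
-> stash(k=croplin, v=sloplag_ok)
<- nil
-> load(x=2)
<- 2
-> reciproc()
<- 1/2
-> fetch(k=croplin)
<- sloplag_ok

Answer: {vizi/, vizi/drupu_az=crastag, vizi/vota=steda}


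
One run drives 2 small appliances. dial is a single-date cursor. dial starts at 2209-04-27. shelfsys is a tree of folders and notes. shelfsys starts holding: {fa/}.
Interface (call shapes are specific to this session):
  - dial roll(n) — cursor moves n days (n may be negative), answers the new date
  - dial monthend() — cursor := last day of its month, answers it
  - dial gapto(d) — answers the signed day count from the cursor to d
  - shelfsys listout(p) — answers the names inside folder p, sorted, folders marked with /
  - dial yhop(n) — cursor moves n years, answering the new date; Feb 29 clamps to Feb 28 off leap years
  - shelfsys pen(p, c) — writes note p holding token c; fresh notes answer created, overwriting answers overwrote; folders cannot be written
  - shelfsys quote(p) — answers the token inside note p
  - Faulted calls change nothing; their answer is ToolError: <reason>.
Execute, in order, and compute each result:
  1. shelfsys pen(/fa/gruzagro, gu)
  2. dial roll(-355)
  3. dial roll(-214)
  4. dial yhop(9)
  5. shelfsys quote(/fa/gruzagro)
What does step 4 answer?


Then shelfsys pen using p→/fa/gruzagro, c→gu, and observe created.
Using dial roll using n→-355, which returns 2208-05-07.
I invoke dial roll using n→-214, → 2207-10-06.
I invoke dial yhop using n→9, and get 2216-10-06.
Now I run shelfsys quote using p→/fa/gruzagro, giving gu.

Answer: 2216-10-06


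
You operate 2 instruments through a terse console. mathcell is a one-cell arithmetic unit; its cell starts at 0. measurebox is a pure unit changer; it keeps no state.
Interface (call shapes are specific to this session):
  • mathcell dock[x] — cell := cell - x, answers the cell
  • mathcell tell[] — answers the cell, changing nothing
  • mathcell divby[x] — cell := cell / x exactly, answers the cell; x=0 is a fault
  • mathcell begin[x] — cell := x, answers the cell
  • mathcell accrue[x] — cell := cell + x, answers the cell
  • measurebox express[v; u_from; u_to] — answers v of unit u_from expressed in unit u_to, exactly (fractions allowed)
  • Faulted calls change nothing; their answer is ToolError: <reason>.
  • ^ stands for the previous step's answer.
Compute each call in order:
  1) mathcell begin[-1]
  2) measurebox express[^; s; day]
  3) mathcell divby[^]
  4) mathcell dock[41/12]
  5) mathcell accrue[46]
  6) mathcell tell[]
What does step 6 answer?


Answer: 1037311/12

Derivation:
>>> mathcell begin x=-1
= -1
>>> measurebox express v=^ u_from=s u_to=day
= -1/86400
>>> mathcell divby x=^
= 86400
>>> mathcell dock x=41/12
= 1036759/12
>>> mathcell accrue x=46
= 1037311/12
>>> mathcell tell
= 1037311/12


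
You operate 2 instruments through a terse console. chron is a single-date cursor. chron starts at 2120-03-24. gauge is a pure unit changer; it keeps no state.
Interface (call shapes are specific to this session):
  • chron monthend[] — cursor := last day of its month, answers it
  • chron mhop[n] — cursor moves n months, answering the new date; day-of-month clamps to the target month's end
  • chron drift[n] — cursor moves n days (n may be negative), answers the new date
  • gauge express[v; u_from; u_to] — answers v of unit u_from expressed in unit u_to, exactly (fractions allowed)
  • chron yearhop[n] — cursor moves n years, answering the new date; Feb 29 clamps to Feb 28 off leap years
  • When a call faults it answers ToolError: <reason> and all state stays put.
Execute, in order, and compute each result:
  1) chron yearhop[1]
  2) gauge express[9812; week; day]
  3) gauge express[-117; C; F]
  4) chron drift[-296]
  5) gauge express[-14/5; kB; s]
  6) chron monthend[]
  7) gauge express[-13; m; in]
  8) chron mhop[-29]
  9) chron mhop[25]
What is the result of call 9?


Answer: 2120-02-29

Derivation:
Using chron yearhop with n: 1, — result: 2121-03-24.
I use gauge express with v: 9812, u_from: week, u_to: day, and observe 68684.
Using gauge express with v: -117, u_from: C, u_to: F, yielding -893/5.
Calling chron drift with n: -296, which returns 2120-06-01.
Invoking gauge express with v: -14/5, u_from: kB, u_to: s, — result: ToolError: incompatible units.
Invoking chron monthend(), which returns 2120-06-30.
I call gauge express with v: -13, u_from: m, u_to: in, — result: -65000/127.
Then chron mhop with n: -29, yielding 2118-01-30.
Now I run chron mhop with n: 25, and see 2120-02-29.


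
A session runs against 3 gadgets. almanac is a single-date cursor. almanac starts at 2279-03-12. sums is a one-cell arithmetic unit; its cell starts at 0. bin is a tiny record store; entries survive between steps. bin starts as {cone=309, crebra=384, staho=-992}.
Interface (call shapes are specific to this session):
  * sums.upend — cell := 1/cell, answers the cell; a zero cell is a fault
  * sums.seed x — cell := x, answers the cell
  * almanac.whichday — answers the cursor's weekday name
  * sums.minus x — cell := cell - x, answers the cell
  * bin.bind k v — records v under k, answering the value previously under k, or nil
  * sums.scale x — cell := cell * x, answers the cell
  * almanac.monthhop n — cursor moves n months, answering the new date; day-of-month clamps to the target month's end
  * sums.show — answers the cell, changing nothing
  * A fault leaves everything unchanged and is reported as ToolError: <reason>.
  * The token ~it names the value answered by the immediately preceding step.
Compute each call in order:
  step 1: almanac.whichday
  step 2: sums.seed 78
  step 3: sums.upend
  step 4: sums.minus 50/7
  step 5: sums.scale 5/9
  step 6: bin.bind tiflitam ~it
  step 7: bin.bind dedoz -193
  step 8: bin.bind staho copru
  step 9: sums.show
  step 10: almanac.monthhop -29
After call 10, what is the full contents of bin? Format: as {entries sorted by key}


Answer: {cone=309, crebra=384, dedoz=-193, staho=copru, tiflitam=-19465/4914}

Derivation:
$ whichday
[out] Wednesday
$ seed x='78'
[out] 78
$ upend
[out] 1/78
$ minus x='50/7'
[out] -3893/546
$ scale x='5/9'
[out] -19465/4914
$ bind k='tiflitam' v='~it'
[out] nil
$ bind k='dedoz' v='-193'
[out] nil
$ bind k='staho' v='copru'
[out] -992
$ show
[out] -19465/4914
$ monthhop n='-29'
[out] 2276-10-12


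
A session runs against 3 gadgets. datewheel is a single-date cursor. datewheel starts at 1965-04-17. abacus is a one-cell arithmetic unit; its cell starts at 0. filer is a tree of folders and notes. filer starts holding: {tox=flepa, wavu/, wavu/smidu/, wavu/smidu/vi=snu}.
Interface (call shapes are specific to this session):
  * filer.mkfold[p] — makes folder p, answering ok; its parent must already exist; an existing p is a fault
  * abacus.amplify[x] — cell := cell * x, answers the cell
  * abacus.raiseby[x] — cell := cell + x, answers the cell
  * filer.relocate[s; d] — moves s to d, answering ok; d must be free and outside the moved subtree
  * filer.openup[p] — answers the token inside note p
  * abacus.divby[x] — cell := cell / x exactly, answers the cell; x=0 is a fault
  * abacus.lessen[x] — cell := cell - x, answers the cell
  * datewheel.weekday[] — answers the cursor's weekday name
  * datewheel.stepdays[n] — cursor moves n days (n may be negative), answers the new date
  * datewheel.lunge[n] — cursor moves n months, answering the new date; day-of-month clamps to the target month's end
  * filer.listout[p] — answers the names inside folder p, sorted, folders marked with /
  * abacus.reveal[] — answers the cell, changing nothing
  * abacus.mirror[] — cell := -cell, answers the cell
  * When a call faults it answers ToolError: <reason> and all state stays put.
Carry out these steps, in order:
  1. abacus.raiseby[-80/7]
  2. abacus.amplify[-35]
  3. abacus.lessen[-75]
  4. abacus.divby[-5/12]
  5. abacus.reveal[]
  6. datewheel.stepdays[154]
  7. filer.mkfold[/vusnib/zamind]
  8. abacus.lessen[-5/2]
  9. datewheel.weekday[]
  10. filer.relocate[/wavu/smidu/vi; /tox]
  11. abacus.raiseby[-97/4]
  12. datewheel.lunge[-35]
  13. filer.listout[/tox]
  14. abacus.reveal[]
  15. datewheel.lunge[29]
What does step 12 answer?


Answer: 1962-10-18

Derivation:
> abacus.raiseby -80/7
[out] -80/7
> abacus.amplify -35
[out] 400
> abacus.lessen -75
[out] 475
> abacus.divby -5/12
[out] -1140
> abacus.reveal
[out] -1140
> datewheel.stepdays 154
[out] 1965-09-18
> filer.mkfold /vusnib/zamind
[out] ToolError: no parent
> abacus.lessen -5/2
[out] -2275/2
> datewheel.weekday
[out] Saturday
> filer.relocate /wavu/smidu/vi /tox
[out] ToolError: exists
> abacus.raiseby -97/4
[out] -4647/4
> datewheel.lunge -35
[out] 1962-10-18
> filer.listout /tox
[out] ToolError: not a directory
> abacus.reveal
[out] -4647/4
> datewheel.lunge 29
[out] 1965-03-18


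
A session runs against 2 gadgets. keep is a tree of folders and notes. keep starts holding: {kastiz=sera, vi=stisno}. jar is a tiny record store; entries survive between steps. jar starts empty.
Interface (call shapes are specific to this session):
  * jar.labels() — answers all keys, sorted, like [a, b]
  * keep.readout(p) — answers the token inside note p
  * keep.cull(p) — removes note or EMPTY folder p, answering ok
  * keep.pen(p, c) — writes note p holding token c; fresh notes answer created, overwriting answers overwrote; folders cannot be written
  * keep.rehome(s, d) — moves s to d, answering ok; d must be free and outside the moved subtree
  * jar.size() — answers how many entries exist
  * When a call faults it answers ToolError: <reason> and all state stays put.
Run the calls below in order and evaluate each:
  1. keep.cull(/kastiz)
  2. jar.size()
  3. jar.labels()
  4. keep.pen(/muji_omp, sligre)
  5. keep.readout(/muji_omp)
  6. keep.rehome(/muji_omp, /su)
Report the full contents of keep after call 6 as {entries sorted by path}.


> keep.cull p→/kastiz
= ok
> jar.size
= 0
> jar.labels
= []
> keep.pen p→/muji_omp c→sligre
= created
> keep.readout p→/muji_omp
= sligre
> keep.rehome s→/muji_omp d→/su
= ok

Answer: {su=sligre, vi=stisno}


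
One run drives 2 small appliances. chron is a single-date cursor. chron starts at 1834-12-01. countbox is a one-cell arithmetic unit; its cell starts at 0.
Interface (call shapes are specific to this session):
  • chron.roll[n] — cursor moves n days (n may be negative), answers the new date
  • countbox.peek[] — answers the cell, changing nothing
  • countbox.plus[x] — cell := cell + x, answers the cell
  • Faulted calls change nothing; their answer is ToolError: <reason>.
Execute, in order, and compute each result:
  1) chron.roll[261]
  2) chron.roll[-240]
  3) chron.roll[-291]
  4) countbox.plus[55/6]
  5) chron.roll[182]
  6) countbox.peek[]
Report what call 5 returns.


% chron.roll n→261
:: 1835-08-19
% chron.roll n→-240
:: 1834-12-22
% chron.roll n→-291
:: 1834-03-06
% countbox.plus x→55/6
:: 55/6
% chron.roll n→182
:: 1834-09-04
% countbox.peek
:: 55/6

Answer: 1834-09-04


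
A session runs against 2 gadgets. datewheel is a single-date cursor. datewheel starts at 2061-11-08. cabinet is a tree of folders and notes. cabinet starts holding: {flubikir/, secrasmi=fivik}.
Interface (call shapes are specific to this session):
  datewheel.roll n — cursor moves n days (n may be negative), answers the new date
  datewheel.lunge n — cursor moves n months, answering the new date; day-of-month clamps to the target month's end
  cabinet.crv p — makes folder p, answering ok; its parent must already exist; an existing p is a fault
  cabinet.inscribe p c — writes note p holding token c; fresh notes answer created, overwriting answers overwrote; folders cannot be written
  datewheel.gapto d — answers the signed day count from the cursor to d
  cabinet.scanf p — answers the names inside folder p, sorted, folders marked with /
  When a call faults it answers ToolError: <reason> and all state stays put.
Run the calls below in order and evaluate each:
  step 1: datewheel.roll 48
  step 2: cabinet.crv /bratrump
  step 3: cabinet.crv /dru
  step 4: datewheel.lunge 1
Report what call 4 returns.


Answer: 2062-01-26

Derivation:
>> datewheel.roll(48)
<< 2061-12-26
>> cabinet.crv(/bratrump)
<< ok
>> cabinet.crv(/dru)
<< ok
>> datewheel.lunge(1)
<< 2062-01-26


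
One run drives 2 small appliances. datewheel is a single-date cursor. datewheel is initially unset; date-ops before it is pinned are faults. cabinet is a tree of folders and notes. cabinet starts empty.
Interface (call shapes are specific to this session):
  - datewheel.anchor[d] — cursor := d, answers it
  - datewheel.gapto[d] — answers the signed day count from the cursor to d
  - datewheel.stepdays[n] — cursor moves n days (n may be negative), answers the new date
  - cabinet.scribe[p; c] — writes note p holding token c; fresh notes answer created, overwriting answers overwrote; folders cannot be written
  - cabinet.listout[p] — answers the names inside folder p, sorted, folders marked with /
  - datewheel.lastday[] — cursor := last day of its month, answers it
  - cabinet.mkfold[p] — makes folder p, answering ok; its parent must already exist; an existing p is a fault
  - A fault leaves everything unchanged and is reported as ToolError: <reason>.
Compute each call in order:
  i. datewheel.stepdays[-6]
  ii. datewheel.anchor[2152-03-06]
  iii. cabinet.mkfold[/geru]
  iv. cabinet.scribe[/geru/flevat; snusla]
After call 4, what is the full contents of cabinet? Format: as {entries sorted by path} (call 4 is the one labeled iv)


Answer: {geru/, geru/flevat=snusla}

Derivation:
[in] datewheel.stepdays n='-6'
= ToolError: no date set
[in] datewheel.anchor d='2152-03-06'
= 2152-03-06
[in] cabinet.mkfold p='/geru'
= ok
[in] cabinet.scribe p='/geru/flevat' c='snusla'
= created


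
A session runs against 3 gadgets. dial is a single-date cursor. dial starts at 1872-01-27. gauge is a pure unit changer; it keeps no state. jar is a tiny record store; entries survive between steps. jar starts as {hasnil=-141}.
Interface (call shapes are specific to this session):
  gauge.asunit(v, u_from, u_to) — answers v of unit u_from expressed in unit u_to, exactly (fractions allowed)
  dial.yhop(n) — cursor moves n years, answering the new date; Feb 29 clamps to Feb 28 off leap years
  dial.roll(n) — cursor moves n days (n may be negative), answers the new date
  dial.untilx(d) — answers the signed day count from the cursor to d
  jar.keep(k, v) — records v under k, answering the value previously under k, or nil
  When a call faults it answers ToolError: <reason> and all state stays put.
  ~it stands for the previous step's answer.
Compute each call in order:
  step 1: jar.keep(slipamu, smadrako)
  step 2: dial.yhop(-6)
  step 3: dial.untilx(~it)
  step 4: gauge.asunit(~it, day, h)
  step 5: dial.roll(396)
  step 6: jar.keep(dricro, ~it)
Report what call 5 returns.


Answer: 1867-02-27

Derivation:
>> keep(k→slipamu, v→smadrako)
<< nil
>> yhop(n→-6)
<< 1866-01-27
>> untilx(d→~it)
<< 0
>> asunit(v→~it, u_from→day, u_to→h)
<< 0
>> roll(n→396)
<< 1867-02-27
>> keep(k→dricro, v→~it)
<< nil


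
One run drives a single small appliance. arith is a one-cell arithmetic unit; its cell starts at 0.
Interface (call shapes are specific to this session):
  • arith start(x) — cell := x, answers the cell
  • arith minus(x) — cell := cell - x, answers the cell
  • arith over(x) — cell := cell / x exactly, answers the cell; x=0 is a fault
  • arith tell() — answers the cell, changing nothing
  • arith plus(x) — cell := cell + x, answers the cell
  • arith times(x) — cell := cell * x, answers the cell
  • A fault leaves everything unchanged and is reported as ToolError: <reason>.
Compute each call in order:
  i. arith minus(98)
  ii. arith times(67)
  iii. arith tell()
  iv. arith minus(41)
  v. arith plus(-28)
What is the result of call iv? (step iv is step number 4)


Answer: -6607

Derivation:
>>> arith minus 98
  -98
>>> arith times 67
  -6566
>>> arith tell
  -6566
>>> arith minus 41
  -6607
>>> arith plus -28
  -6635


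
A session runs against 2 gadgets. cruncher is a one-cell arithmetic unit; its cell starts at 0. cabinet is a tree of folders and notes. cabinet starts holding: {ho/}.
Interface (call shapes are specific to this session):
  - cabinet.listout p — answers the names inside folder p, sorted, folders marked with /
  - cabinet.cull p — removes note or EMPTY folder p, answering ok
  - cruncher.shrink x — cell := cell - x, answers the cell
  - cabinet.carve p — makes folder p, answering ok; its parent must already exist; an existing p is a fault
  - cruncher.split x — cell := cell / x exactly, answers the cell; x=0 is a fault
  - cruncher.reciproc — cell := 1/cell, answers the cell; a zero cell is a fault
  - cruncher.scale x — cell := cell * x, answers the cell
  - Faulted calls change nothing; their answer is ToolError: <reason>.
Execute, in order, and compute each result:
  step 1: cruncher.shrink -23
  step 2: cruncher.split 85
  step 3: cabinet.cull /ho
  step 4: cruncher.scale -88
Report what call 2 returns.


Answer: 23/85

Derivation:
Invoking cruncher.shrink with x='-23', yielding 23.
Calling cruncher.split with x='85', and observe 23/85.
Using cabinet.cull with p='/ho', giving ok.
Then cruncher.scale with x='-88', and observe -2024/85.


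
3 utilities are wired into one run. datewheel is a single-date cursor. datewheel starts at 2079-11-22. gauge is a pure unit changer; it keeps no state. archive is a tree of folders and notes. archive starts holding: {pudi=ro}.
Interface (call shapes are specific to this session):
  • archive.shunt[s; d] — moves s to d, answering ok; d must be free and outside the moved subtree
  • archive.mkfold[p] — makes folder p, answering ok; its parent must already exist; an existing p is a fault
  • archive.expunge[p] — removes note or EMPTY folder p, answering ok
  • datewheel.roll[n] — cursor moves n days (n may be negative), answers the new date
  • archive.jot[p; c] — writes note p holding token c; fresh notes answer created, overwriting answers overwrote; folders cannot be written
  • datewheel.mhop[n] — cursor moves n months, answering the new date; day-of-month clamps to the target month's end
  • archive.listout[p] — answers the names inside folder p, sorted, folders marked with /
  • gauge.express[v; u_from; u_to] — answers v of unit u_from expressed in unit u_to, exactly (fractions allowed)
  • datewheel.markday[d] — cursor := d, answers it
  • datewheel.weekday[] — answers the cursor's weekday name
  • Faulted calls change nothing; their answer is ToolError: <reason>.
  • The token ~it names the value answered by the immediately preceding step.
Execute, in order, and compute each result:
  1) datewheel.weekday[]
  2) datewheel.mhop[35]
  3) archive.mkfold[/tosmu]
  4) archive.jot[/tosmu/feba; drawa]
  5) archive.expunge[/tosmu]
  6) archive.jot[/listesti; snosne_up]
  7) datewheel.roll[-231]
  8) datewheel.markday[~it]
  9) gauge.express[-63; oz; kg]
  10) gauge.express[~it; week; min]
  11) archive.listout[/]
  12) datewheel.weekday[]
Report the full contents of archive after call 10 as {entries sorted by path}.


I invoke datewheel.weekday, and see Wednesday.
Invoking datewheel.mhop using n→35, and get 2082-10-22.
Then archive.mkfold using p→/tosmu, → ok.
I run archive.jot using p→/tosmu/feba, c→drawa, which returns created.
I run archive.expunge using p→/tosmu, and see ToolError: not empty.
Now I run archive.jot using p→/listesti, c→snosne_up, — result: created.
I use datewheel.roll using n→-231, yielding 2082-03-05.
I try datewheel.markday using d→~it, and observe 2082-03-05.
I call gauge.express using v→-63, u_from→oz, u_to→kg, → -2857631931/1600000000.
I run gauge.express using v→~it, u_from→week, u_to→min, and see -180030811653/10000000.
Invoking archive.listout using p→/, and observe [listesti, pudi, tosmu/].
I run datewheel.weekday(), and observe Thursday.

Answer: {listesti=snosne_up, pudi=ro, tosmu/, tosmu/feba=drawa}


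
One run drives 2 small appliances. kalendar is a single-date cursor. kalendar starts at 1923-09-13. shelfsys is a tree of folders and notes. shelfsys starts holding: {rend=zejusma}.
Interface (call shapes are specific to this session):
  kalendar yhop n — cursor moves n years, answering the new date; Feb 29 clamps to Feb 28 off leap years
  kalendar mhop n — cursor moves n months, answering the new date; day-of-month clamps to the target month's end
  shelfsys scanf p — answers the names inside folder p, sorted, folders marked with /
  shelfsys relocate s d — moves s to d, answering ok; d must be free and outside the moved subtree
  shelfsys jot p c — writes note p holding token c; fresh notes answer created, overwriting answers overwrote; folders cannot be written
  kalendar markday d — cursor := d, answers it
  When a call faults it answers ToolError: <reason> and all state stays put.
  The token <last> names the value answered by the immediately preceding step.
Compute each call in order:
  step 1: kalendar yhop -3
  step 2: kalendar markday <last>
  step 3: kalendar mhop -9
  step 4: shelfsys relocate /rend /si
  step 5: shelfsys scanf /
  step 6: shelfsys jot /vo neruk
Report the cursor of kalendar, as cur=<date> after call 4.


Next I call kalendar yhop using n: -3, which returns 1920-09-13.
I call kalendar markday using d: <last>, and get 1920-09-13.
Calling kalendar mhop using n: -9: 1919-12-13.
Next I call shelfsys relocate using s: /rend, d: /si, which returns ok.
I run shelfsys scanf using p: /, — result: [si].
I run shelfsys jot using p: /vo, c: neruk: created.

Answer: cur=1919-12-13


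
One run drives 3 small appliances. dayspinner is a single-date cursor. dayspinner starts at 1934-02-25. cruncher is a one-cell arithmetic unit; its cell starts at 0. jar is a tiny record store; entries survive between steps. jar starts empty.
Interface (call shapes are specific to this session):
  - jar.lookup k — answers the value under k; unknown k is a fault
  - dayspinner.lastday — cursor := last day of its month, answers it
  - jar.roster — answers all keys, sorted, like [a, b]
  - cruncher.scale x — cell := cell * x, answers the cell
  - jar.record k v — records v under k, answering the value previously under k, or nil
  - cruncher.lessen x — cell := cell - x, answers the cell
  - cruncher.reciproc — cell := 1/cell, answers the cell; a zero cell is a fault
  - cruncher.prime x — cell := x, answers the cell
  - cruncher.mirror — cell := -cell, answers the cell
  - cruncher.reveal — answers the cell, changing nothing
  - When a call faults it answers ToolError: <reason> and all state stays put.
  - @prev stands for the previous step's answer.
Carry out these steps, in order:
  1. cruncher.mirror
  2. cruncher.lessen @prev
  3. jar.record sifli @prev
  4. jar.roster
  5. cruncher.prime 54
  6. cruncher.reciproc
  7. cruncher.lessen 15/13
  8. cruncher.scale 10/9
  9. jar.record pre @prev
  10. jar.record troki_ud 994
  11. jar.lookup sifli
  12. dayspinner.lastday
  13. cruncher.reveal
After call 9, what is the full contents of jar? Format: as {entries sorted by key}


# 1. mirror() == 0
# 2. lessen(x: @prev) == 0
# 3. record(k: sifli, v: @prev) == nil
# 4. roster() == [sifli]
# 5. prime(x: 54) == 54
# 6. reciproc() == 1/54
# 7. lessen(x: 15/13) == -797/702
# 8. scale(x: 10/9) == -3985/3159
# 9. record(k: pre, v: @prev) == nil
# 10. record(k: troki_ud, v: 994) == nil
# 11. lookup(k: sifli) == 0
# 12. lastday() == 1934-02-28
# 13. reveal() == -3985/3159

Answer: {pre=-3985/3159, sifli=0}
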